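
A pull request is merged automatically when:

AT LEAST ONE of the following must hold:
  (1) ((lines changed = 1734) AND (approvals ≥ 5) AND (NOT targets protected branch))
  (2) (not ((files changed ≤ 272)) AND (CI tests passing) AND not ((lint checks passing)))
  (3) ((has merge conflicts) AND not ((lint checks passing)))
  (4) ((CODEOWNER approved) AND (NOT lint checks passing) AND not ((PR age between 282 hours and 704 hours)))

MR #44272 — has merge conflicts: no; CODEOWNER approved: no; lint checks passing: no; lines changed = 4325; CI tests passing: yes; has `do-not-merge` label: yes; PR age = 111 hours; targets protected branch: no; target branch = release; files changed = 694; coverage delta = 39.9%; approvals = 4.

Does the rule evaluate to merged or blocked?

Merged

Atomic conditions:
  lines changed = 1734: 4325 == 1734 is false
  approvals ≥ 5: 4 ≥ 5 is false
  NOT targets protected branch: no → true
  files changed ≤ 272: 694 ≤ 272 is false
  CI tests passing: yes → true
  lint checks passing: no → false
  has merge conflicts: no → false
  CODEOWNER approved: no → false
  NOT lint checks passing: no → true
  PR age between 282 hours and 704 hours: 111 in [282, 704] is false
Combine:
[1] false AND false AND true = false
[2.1] NOT false = true
[2.3] NOT false = true
[2] true AND true AND true = true
[3.2] NOT false = true
[3] false AND true = false
[4.3] NOT false = true
[4] false AND true AND true = false
[root] false OR true OR false OR false = true
Overall: true → merged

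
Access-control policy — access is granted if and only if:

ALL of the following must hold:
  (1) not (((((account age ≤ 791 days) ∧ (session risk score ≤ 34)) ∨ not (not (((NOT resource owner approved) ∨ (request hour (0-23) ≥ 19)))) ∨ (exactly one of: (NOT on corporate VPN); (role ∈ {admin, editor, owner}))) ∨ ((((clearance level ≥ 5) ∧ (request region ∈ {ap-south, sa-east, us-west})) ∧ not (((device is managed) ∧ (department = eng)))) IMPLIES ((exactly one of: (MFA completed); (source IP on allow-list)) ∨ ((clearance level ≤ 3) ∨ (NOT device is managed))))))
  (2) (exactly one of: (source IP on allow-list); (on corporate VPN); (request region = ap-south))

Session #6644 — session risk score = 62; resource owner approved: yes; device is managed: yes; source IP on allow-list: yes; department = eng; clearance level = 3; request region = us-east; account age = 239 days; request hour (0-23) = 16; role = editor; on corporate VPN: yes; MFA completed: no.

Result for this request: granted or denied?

Denied

Atomic conditions:
  account age ≤ 791 days: 239 ≤ 791 is true
  session risk score ≤ 34: 62 ≤ 34 is false
  NOT resource owner approved: yes → false
  request hour (0-23) ≥ 19: 16 ≥ 19 is false
  NOT on corporate VPN: yes → false
  role ∈ {admin, editor, owner}: editor is in the set → true
  clearance level ≥ 5: 3 ≥ 5 is false
  request region ∈ {ap-south, sa-east, us-west}: us-east is not in the set → false
  device is managed: yes → true
  department = eng: eng == eng is true
  MFA completed: no → false
  source IP on allow-list: yes → true
  clearance level ≤ 3: 3 ≤ 3 is true
  NOT device is managed: yes → false
  on corporate VPN: yes → true
  request region = ap-south: us-east == ap-south is false
Combine:
[1.1.1.1] true AND false = false
[1.1.1.2.1.1] false OR false = false
[1.1.1.2.1] NOT false = true
[1.1.1.2] NOT true = false
[1.1.1.3] exactly-one(false, true) = true
[1.1.1] false OR false OR true = true
[1.1.2.1.1] false AND false = false
[1.1.2.1.2.1] true AND true = true
[1.1.2.1.2] NOT true = false
[1.1.2.1] false AND false = false
[1.1.2.2.1] exactly-one(false, true) = true
[1.1.2.2.2] true OR false = true
[1.1.2.2] true OR true = true
[1.1.2] false → true (antecedent false ⇒ implication holds) = true
[1.1] true OR true = true
[1] NOT true = false
[2] exactly-one(true, true, false) = false
[root] false AND false = false
Overall: false → denied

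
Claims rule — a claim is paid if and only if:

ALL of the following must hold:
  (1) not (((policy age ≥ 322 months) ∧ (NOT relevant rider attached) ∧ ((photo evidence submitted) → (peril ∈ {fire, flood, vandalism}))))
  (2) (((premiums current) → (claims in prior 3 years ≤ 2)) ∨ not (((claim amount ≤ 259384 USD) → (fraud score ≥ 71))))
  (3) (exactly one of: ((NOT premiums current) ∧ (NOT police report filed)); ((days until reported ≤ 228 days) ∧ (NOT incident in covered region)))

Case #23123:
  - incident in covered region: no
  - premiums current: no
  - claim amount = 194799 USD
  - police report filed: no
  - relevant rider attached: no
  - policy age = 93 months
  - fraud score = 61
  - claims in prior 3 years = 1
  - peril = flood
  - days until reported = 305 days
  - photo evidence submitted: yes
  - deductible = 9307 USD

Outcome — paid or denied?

Paid

Atomic conditions:
  policy age ≥ 322 months: 93 ≥ 322 is false
  NOT relevant rider attached: no → true
  photo evidence submitted: yes → true
  peril ∈ {fire, flood, vandalism}: flood is in the set → true
  premiums current: no → false
  claims in prior 3 years ≤ 2: 1 ≤ 2 is true
  claim amount ≤ 259384 USD: 194799 ≤ 259384 is true
  fraud score ≥ 71: 61 ≥ 71 is false
  NOT premiums current: no → true
  NOT police report filed: no → true
  days until reported ≤ 228 days: 305 ≤ 228 is false
  NOT incident in covered region: no → true
Combine:
[1.1.3] true → true = true
[1.1] false AND true AND true = false
[1] NOT false = true
[2.1] false → true (antecedent false ⇒ implication holds) = true
[2.2.1] true → false = false
[2.2] NOT false = true
[2] true OR true = true
[3.1] true AND true = true
[3.2] false AND true = false
[3] exactly-one(true, false) = true
[root] true AND true AND true = true
Overall: true → paid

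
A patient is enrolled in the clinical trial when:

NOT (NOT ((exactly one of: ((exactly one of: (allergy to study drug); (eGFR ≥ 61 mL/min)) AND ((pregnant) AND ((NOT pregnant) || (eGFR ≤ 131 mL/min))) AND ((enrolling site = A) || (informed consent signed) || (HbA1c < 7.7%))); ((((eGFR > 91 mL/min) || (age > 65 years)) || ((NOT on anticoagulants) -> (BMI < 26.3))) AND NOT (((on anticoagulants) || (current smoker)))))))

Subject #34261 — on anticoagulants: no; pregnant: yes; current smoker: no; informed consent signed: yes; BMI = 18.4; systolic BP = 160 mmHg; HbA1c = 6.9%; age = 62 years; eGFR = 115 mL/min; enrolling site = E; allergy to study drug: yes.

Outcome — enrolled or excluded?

Atomic conditions:
  allergy to study drug: yes → true
  eGFR ≥ 61 mL/min: 115 ≥ 61 is true
  pregnant: yes → true
  NOT pregnant: yes → false
  eGFR ≤ 131 mL/min: 115 ≤ 131 is true
  enrolling site = A: E == A is false
  informed consent signed: yes → true
  HbA1c < 7.7%: 6.9 < 7.7 is true
  eGFR > 91 mL/min: 115 > 91 is true
  age > 65 years: 62 > 65 is false
  NOT on anticoagulants: no → true
  BMI < 26.3: 18.4 < 26.3 is true
  on anticoagulants: no → false
  current smoker: no → false
Combine:
[1.1.1.1] exactly-one(true, true) = false
[1.1.1.2.2] false OR true = true
[1.1.1.2] true AND true = true
[1.1.1.3] false OR true OR true = true
[1.1.1] false AND true AND true = false
[1.1.2.1.1] true OR false = true
[1.1.2.1.2] true → true = true
[1.1.2.1] true OR true = true
[1.1.2.2.1] false OR false = false
[1.1.2.2] NOT false = true
[1.1.2] true AND true = true
[1.1] exactly-one(false, true) = true
[1] NOT true = false
[root] NOT false = true
Overall: true → enrolled

Enrolled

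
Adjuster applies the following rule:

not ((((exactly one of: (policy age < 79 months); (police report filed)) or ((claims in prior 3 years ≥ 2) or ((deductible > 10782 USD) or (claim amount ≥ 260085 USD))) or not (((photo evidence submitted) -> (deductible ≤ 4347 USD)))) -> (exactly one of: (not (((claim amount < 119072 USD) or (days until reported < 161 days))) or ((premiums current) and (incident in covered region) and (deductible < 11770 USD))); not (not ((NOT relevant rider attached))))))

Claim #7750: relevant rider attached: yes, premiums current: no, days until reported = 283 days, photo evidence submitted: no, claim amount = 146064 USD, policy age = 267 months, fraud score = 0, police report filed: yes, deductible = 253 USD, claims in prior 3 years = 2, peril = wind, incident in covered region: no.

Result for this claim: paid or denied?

Denied

Atomic conditions:
  policy age < 79 months: 267 < 79 is false
  police report filed: yes → true
  claims in prior 3 years ≥ 2: 2 ≥ 2 is true
  deductible > 10782 USD: 253 > 10782 is false
  claim amount ≥ 260085 USD: 146064 ≥ 260085 is false
  photo evidence submitted: no → false
  deductible ≤ 4347 USD: 253 ≤ 4347 is true
  claim amount < 119072 USD: 146064 < 119072 is false
  days until reported < 161 days: 283 < 161 is false
  premiums current: no → false
  incident in covered region: no → false
  deductible < 11770 USD: 253 < 11770 is true
  NOT relevant rider attached: yes → false
Combine:
[1.1.1] exactly-one(false, true) = true
[1.1.2.2] false OR false = false
[1.1.2] true OR false = true
[1.1.3.1] false → true (antecedent false ⇒ implication holds) = true
[1.1.3] NOT true = false
[1.1] true OR true OR false = true
[1.2.1.1.1] false OR false = false
[1.2.1.1] NOT false = true
[1.2.1.2] false AND false AND true = false
[1.2.1] true OR false = true
[1.2.2.1] NOT false = true
[1.2.2] NOT true = false
[1.2] exactly-one(true, false) = true
[1] true → true = true
[root] NOT true = false
Overall: false → denied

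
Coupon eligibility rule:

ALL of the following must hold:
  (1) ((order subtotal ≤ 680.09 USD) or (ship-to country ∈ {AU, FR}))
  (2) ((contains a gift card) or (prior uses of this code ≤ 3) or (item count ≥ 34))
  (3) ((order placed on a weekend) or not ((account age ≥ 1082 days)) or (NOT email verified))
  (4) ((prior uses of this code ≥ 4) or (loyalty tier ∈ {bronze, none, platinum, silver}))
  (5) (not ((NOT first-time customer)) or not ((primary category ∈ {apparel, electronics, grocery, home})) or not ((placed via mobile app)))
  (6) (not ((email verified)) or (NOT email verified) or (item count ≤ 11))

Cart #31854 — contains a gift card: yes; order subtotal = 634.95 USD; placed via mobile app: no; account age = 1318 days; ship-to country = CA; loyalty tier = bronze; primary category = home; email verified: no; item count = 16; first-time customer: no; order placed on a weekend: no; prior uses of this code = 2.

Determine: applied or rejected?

Atomic conditions:
  order subtotal ≤ 680.09 USD: 634.95 ≤ 680.09 is true
  ship-to country ∈ {AU, FR}: CA is not in the set → false
  contains a gift card: yes → true
  prior uses of this code ≤ 3: 2 ≤ 3 is true
  item count ≥ 34: 16 ≥ 34 is false
  order placed on a weekend: no → false
  account age ≥ 1082 days: 1318 ≥ 1082 is true
  NOT email verified: no → true
  prior uses of this code ≥ 4: 2 ≥ 4 is false
  loyalty tier ∈ {bronze, none, platinum, silver}: bronze is in the set → true
  NOT first-time customer: no → true
  primary category ∈ {apparel, electronics, grocery, home}: home is in the set → true
  placed via mobile app: no → false
  email verified: no → false
  item count ≤ 11: 16 ≤ 11 is false
Combine:
[1] true OR false = true
[2] true OR true OR false = true
[3.2] NOT true = false
[3] false OR false OR true = true
[4] false OR true = true
[5.1] NOT true = false
[5.2] NOT true = false
[5.3] NOT false = true
[5] false OR false OR true = true
[6.1] NOT false = true
[6] true OR true OR false = true
[root] true AND true AND true AND true AND true AND true = true
Overall: true → applied

Applied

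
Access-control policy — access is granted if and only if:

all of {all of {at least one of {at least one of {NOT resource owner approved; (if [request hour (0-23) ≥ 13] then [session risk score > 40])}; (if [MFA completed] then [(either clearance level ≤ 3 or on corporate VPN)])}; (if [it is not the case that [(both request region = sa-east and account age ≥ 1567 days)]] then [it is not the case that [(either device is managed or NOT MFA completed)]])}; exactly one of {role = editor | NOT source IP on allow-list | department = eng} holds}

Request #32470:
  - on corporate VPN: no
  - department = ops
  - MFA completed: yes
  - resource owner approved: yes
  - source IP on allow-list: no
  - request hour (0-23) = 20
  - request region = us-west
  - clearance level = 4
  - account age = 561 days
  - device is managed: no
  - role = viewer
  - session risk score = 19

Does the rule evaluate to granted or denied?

Atomic conditions:
  NOT resource owner approved: yes → false
  request hour (0-23) ≥ 13: 20 ≥ 13 is true
  session risk score > 40: 19 > 40 is false
  MFA completed: yes → true
  clearance level ≤ 3: 4 ≤ 3 is false
  on corporate VPN: no → false
  request region = sa-east: us-west == sa-east is false
  account age ≥ 1567 days: 561 ≥ 1567 is false
  device is managed: no → false
  NOT MFA completed: yes → false
  role = editor: viewer == editor is false
  NOT source IP on allow-list: no → true
  department = eng: ops == eng is false
Combine:
[1.1.1.2] true → false = false
[1.1.1] false OR false = false
[1.1.2.2] false OR false = false
[1.1.2] true → false = false
[1.1] false OR false = false
[1.2.1.1] false AND false = false
[1.2.1] NOT false = true
[1.2.2.1] false OR false = false
[1.2.2] NOT false = true
[1.2] true → true = true
[1] false AND true = false
[2] exactly-one(false, true, false) = true
[root] false AND true = false
Overall: false → denied

Denied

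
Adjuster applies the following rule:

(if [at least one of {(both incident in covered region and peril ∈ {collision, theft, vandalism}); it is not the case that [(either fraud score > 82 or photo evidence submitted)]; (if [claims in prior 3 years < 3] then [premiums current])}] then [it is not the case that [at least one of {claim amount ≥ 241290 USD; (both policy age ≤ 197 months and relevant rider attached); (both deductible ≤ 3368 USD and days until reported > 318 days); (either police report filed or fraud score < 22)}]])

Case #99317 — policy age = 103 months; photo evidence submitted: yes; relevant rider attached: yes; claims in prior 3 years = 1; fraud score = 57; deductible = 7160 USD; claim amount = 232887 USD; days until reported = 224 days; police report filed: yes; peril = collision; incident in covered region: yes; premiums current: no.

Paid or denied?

Atomic conditions:
  incident in covered region: yes → true
  peril ∈ {collision, theft, vandalism}: collision is in the set → true
  fraud score > 82: 57 > 82 is false
  photo evidence submitted: yes → true
  claims in prior 3 years < 3: 1 < 3 is true
  premiums current: no → false
  claim amount ≥ 241290 USD: 232887 ≥ 241290 is false
  policy age ≤ 197 months: 103 ≤ 197 is true
  relevant rider attached: yes → true
  deductible ≤ 3368 USD: 7160 ≤ 3368 is false
  days until reported > 318 days: 224 > 318 is false
  police report filed: yes → true
  fraud score < 22: 57 < 22 is false
Combine:
[1.1] true AND true = true
[1.2.1] false OR true = true
[1.2] NOT true = false
[1.3] true → false = false
[1] true OR false OR false = true
[2.1.2] true AND true = true
[2.1.3] false AND false = false
[2.1.4] true OR false = true
[2.1] false OR true OR false OR true = true
[2] NOT true = false
[root] true → false = false
Overall: false → denied

Denied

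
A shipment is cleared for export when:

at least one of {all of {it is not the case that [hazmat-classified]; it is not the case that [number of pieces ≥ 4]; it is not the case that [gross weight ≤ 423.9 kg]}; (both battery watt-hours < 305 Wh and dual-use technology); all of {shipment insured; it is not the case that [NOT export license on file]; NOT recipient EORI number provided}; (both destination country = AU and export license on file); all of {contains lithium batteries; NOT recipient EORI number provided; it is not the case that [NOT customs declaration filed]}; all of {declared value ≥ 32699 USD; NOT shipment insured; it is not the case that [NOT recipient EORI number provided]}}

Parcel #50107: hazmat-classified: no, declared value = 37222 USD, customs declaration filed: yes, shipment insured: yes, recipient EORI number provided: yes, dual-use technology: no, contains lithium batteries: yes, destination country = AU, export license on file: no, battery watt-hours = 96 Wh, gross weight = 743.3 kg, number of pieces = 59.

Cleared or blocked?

Atomic conditions:
  hazmat-classified: no → false
  number of pieces ≥ 4: 59 ≥ 4 is true
  gross weight ≤ 423.9 kg: 743.3 ≤ 423.9 is false
  battery watt-hours < 305 Wh: 96 < 305 is true
  dual-use technology: no → false
  shipment insured: yes → true
  NOT export license on file: no → true
  NOT recipient EORI number provided: yes → false
  destination country = AU: AU == AU is true
  export license on file: no → false
  contains lithium batteries: yes → true
  NOT customs declaration filed: yes → false
  declared value ≥ 32699 USD: 37222 ≥ 32699 is true
  NOT shipment insured: yes → false
Combine:
[1.1] NOT false = true
[1.2] NOT true = false
[1.3] NOT false = true
[1] true AND false AND true = false
[2] true AND false = false
[3.2] NOT true = false
[3] true AND false AND false = false
[4] true AND false = false
[5.3] NOT false = true
[5] true AND false AND true = false
[6.3] NOT false = true
[6] true AND false AND true = false
[root] false OR false OR false OR false OR false OR false = false
Overall: false → blocked

Blocked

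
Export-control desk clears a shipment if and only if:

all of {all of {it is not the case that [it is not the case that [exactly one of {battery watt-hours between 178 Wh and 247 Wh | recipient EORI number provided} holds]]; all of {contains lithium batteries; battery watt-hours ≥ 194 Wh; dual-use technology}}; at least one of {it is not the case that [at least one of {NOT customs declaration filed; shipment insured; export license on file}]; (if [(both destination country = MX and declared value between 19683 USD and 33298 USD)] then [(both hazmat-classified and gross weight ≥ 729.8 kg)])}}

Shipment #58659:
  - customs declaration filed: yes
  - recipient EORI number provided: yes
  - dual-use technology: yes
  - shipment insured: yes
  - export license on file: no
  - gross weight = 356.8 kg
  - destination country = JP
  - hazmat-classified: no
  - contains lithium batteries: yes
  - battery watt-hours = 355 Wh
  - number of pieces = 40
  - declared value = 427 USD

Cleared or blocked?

Atomic conditions:
  battery watt-hours between 178 Wh and 247 Wh: 355 in [178, 247] is false
  recipient EORI number provided: yes → true
  contains lithium batteries: yes → true
  battery watt-hours ≥ 194 Wh: 355 ≥ 194 is true
  dual-use technology: yes → true
  NOT customs declaration filed: yes → false
  shipment insured: yes → true
  export license on file: no → false
  destination country = MX: JP == MX is false
  declared value between 19683 USD and 33298 USD: 427 in [19683, 33298] is false
  hazmat-classified: no → false
  gross weight ≥ 729.8 kg: 356.8 ≥ 729.8 is false
Combine:
[1.1.1.1] exactly-one(false, true) = true
[1.1.1] NOT true = false
[1.1] NOT false = true
[1.2] true AND true AND true = true
[1] true AND true = true
[2.1.1] false OR true OR false = true
[2.1] NOT true = false
[2.2.1] false AND false = false
[2.2.2] false AND false = false
[2.2] false → false (antecedent false ⇒ implication holds) = true
[2] false OR true = true
[root] true AND true = true
Overall: true → cleared

Cleared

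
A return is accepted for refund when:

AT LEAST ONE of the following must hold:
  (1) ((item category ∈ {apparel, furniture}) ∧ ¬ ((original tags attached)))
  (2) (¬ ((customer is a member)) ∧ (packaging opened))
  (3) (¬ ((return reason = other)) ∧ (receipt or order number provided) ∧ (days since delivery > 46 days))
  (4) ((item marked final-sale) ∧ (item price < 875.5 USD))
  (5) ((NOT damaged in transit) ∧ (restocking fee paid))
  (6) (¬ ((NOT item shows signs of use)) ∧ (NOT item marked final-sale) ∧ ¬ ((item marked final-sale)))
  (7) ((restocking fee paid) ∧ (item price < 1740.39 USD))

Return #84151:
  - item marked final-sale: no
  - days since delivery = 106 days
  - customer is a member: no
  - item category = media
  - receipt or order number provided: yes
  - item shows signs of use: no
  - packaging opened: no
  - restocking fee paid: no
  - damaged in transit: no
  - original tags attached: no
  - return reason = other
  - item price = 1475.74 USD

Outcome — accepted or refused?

Refused

Atomic conditions:
  item category ∈ {apparel, furniture}: media is not in the set → false
  original tags attached: no → false
  customer is a member: no → false
  packaging opened: no → false
  return reason = other: other == other is true
  receipt or order number provided: yes → true
  days since delivery > 46 days: 106 > 46 is true
  item marked final-sale: no → false
  item price < 875.5 USD: 1475.74 < 875.5 is false
  NOT damaged in transit: no → true
  restocking fee paid: no → false
  NOT item shows signs of use: no → true
  NOT item marked final-sale: no → true
  item price < 1740.39 USD: 1475.74 < 1740.39 is true
Combine:
[1.2] NOT false = true
[1] false AND true = false
[2.1] NOT false = true
[2] true AND false = false
[3.1] NOT true = false
[3] false AND true AND true = false
[4] false AND false = false
[5] true AND false = false
[6.1] NOT true = false
[6.3] NOT false = true
[6] false AND true AND true = false
[7] false AND true = false
[root] false OR false OR false OR false OR false OR false OR false = false
Overall: false → refused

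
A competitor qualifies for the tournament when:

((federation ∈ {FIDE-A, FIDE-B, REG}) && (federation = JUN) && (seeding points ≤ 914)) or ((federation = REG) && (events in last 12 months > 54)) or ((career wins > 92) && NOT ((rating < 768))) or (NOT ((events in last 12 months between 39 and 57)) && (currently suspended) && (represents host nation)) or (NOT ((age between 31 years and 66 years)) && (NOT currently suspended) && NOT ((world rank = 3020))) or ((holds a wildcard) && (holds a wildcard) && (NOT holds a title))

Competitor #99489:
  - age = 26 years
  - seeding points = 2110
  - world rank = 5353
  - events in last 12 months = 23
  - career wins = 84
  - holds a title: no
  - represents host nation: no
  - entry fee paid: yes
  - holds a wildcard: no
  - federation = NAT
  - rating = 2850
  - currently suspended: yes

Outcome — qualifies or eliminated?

Eliminated

Atomic conditions:
  federation ∈ {FIDE-A, FIDE-B, REG}: NAT is not in the set → false
  federation = JUN: NAT == JUN is false
  seeding points ≤ 914: 2110 ≤ 914 is false
  federation = REG: NAT == REG is false
  events in last 12 months > 54: 23 > 54 is false
  career wins > 92: 84 > 92 is false
  rating < 768: 2850 < 768 is false
  events in last 12 months between 39 and 57: 23 in [39, 57] is false
  currently suspended: yes → true
  represents host nation: no → false
  age between 31 years and 66 years: 26 in [31, 66] is false
  NOT currently suspended: yes → false
  world rank = 3020: 5353 == 3020 is false
  holds a wildcard: no → false
  NOT holds a title: no → true
Combine:
[1] false AND false AND false = false
[2] false AND false = false
[3.2] NOT false = true
[3] false AND true = false
[4.1] NOT false = true
[4] true AND true AND false = false
[5.1] NOT false = true
[5.3] NOT false = true
[5] true AND false AND true = false
[6] false AND false AND true = false
[root] false OR false OR false OR false OR false OR false = false
Overall: false → eliminated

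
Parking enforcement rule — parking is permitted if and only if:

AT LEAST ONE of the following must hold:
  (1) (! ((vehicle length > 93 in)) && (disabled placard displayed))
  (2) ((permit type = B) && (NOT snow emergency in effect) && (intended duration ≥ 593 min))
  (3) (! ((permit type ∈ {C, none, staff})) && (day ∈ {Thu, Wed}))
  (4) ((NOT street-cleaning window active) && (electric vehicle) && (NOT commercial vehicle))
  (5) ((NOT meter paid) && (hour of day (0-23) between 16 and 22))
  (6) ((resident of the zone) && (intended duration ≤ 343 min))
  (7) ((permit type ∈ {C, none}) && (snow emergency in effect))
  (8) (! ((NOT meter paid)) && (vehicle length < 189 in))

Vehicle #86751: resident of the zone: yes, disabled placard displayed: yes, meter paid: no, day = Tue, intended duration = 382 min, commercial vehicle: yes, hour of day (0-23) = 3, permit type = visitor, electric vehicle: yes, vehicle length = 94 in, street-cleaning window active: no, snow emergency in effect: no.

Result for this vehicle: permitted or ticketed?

Ticketed

Atomic conditions:
  vehicle length > 93 in: 94 > 93 is true
  disabled placard displayed: yes → true
  permit type = B: visitor == B is false
  NOT snow emergency in effect: no → true
  intended duration ≥ 593 min: 382 ≥ 593 is false
  permit type ∈ {C, none, staff}: visitor is not in the set → false
  day ∈ {Thu, Wed}: Tue is not in the set → false
  NOT street-cleaning window active: no → true
  electric vehicle: yes → true
  NOT commercial vehicle: yes → false
  NOT meter paid: no → true
  hour of day (0-23) between 16 and 22: 3 in [16, 22] is false
  resident of the zone: yes → true
  intended duration ≤ 343 min: 382 ≤ 343 is false
  permit type ∈ {C, none}: visitor is not in the set → false
  snow emergency in effect: no → false
  vehicle length < 189 in: 94 < 189 is true
Combine:
[1.1] NOT true = false
[1] false AND true = false
[2] false AND true AND false = false
[3.1] NOT false = true
[3] true AND false = false
[4] true AND true AND false = false
[5] true AND false = false
[6] true AND false = false
[7] false AND false = false
[8.1] NOT true = false
[8] false AND true = false
[root] false OR false OR false OR false OR false OR false OR false OR false = false
Overall: false → ticketed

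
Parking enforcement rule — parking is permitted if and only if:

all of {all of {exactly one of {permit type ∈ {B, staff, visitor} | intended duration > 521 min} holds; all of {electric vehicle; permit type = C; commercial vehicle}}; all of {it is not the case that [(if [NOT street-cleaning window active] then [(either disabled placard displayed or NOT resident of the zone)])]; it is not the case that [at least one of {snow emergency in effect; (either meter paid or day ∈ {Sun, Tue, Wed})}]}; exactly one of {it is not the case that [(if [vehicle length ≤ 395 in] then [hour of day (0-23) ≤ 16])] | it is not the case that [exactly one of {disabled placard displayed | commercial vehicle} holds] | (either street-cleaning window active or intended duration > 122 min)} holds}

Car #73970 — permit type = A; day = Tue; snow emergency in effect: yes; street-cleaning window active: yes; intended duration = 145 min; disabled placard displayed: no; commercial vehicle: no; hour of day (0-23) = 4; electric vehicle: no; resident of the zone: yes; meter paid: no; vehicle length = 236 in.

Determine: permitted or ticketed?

Ticketed

Atomic conditions:
  permit type ∈ {B, staff, visitor}: A is not in the set → false
  intended duration > 521 min: 145 > 521 is false
  electric vehicle: no → false
  permit type = C: A == C is false
  commercial vehicle: no → false
  NOT street-cleaning window active: yes → false
  disabled placard displayed: no → false
  NOT resident of the zone: yes → false
  snow emergency in effect: yes → true
  meter paid: no → false
  day ∈ {Sun, Tue, Wed}: Tue is in the set → true
  vehicle length ≤ 395 in: 236 ≤ 395 is true
  hour of day (0-23) ≤ 16: 4 ≤ 16 is true
  street-cleaning window active: yes → true
  intended duration > 122 min: 145 > 122 is true
Combine:
[1.1] exactly-one(false, false) = false
[1.2] false AND false AND false = false
[1] false AND false = false
[2.1.1.2] false OR false = false
[2.1.1] false → false (antecedent false ⇒ implication holds) = true
[2.1] NOT true = false
[2.2.1.2] false OR true = true
[2.2.1] true OR true = true
[2.2] NOT true = false
[2] false AND false = false
[3.1.1] true → true = true
[3.1] NOT true = false
[3.2.1] exactly-one(false, false) = false
[3.2] NOT false = true
[3.3] true OR true = true
[3] exactly-one(false, true, true) = false
[root] false AND false AND false = false
Overall: false → ticketed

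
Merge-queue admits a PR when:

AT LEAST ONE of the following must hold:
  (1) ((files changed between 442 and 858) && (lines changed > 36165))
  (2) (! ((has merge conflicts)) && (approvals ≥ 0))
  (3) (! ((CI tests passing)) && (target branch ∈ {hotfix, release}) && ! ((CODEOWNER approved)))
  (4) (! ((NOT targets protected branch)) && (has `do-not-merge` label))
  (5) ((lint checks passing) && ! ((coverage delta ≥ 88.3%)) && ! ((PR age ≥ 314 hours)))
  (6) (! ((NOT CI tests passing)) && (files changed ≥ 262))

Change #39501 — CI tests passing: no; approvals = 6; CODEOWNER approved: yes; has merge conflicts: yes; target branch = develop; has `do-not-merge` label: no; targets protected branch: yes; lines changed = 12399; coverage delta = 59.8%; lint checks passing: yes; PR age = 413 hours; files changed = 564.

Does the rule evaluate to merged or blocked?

Blocked

Atomic conditions:
  files changed between 442 and 858: 564 in [442, 858] is true
  lines changed > 36165: 12399 > 36165 is false
  has merge conflicts: yes → true
  approvals ≥ 0: 6 ≥ 0 is true
  CI tests passing: no → false
  target branch ∈ {hotfix, release}: develop is not in the set → false
  CODEOWNER approved: yes → true
  NOT targets protected branch: yes → false
  has `do-not-merge` label: no → false
  lint checks passing: yes → true
  coverage delta ≥ 88.3%: 59.8 ≥ 88.3 is false
  PR age ≥ 314 hours: 413 ≥ 314 is true
  NOT CI tests passing: no → true
  files changed ≥ 262: 564 ≥ 262 is true
Combine:
[1] true AND false = false
[2.1] NOT true = false
[2] false AND true = false
[3.1] NOT false = true
[3.3] NOT true = false
[3] true AND false AND false = false
[4.1] NOT false = true
[4] true AND false = false
[5.2] NOT false = true
[5.3] NOT true = false
[5] true AND true AND false = false
[6.1] NOT true = false
[6] false AND true = false
[root] false OR false OR false OR false OR false OR false = false
Overall: false → blocked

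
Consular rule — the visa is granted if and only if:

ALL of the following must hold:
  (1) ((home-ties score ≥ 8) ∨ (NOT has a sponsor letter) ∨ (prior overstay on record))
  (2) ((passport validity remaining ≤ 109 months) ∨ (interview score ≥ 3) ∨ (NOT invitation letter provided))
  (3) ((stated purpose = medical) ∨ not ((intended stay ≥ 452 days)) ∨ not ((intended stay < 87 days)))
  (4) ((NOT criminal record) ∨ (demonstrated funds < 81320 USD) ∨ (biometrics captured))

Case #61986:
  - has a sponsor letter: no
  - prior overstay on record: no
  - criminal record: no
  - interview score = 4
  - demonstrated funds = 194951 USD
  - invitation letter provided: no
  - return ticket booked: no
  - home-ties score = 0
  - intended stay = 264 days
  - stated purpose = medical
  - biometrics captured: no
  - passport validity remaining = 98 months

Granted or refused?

Atomic conditions:
  home-ties score ≥ 8: 0 ≥ 8 is false
  NOT has a sponsor letter: no → true
  prior overstay on record: no → false
  passport validity remaining ≤ 109 months: 98 ≤ 109 is true
  interview score ≥ 3: 4 ≥ 3 is true
  NOT invitation letter provided: no → true
  stated purpose = medical: medical == medical is true
  intended stay ≥ 452 days: 264 ≥ 452 is false
  intended stay < 87 days: 264 < 87 is false
  NOT criminal record: no → true
  demonstrated funds < 81320 USD: 194951 < 81320 is false
  biometrics captured: no → false
Combine:
[1] false OR true OR false = true
[2] true OR true OR true = true
[3.2] NOT false = true
[3.3] NOT false = true
[3] true OR true OR true = true
[4] true OR false OR false = true
[root] true AND true AND true AND true = true
Overall: true → granted

Granted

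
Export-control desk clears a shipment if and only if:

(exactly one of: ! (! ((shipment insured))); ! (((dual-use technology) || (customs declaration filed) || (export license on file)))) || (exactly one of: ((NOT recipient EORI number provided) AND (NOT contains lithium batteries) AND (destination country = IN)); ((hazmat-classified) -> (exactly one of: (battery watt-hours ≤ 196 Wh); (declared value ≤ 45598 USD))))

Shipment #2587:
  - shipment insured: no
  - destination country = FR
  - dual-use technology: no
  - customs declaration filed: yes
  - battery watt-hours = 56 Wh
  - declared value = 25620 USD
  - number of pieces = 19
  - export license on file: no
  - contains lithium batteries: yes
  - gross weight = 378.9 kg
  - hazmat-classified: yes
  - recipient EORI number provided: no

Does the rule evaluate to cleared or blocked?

Atomic conditions:
  shipment insured: no → false
  dual-use technology: no → false
  customs declaration filed: yes → true
  export license on file: no → false
  NOT recipient EORI number provided: no → true
  NOT contains lithium batteries: yes → false
  destination country = IN: FR == IN is false
  hazmat-classified: yes → true
  battery watt-hours ≤ 196 Wh: 56 ≤ 196 is true
  declared value ≤ 45598 USD: 25620 ≤ 45598 is true
Combine:
[1.1.1] NOT false = true
[1.1] NOT true = false
[1.2.1] false OR true OR false = true
[1.2] NOT true = false
[1] exactly-one(false, false) = false
[2.1] true AND false AND false = false
[2.2.2] exactly-one(true, true) = false
[2.2] true → false = false
[2] exactly-one(false, false) = false
[root] false OR false = false
Overall: false → blocked

Blocked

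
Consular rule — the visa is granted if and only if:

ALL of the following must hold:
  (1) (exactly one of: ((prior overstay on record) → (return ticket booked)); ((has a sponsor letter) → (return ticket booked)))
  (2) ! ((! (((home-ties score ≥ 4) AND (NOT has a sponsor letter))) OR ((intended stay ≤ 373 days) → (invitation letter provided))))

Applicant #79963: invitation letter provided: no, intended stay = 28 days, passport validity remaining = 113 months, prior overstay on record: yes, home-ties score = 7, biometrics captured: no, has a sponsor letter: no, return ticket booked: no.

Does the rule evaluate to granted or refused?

Granted

Atomic conditions:
  prior overstay on record: yes → true
  return ticket booked: no → false
  has a sponsor letter: no → false
  home-ties score ≥ 4: 7 ≥ 4 is true
  NOT has a sponsor letter: no → true
  intended stay ≤ 373 days: 28 ≤ 373 is true
  invitation letter provided: no → false
Combine:
[1.1] true → false = false
[1.2] false → false (antecedent false ⇒ implication holds) = true
[1] exactly-one(false, true) = true
[2.1.1.1] true AND true = true
[2.1.1] NOT true = false
[2.1.2] true → false = false
[2.1] false OR false = false
[2] NOT false = true
[root] true AND true = true
Overall: true → granted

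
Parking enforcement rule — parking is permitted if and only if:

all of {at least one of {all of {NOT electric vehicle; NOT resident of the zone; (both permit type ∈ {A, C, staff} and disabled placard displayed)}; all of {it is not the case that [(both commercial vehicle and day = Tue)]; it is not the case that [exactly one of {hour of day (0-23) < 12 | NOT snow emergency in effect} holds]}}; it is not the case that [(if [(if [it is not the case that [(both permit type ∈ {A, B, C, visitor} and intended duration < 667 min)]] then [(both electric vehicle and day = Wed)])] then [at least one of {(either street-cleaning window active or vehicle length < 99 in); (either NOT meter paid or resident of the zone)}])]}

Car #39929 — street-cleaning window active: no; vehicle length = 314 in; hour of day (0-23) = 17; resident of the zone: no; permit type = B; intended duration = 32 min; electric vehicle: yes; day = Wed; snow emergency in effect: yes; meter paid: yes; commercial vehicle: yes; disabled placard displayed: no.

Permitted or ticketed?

Atomic conditions:
  NOT electric vehicle: yes → false
  NOT resident of the zone: no → true
  permit type ∈ {A, C, staff}: B is not in the set → false
  disabled placard displayed: no → false
  commercial vehicle: yes → true
  day = Tue: Wed == Tue is false
  hour of day (0-23) < 12: 17 < 12 is false
  NOT snow emergency in effect: yes → false
  permit type ∈ {A, B, C, visitor}: B is in the set → true
  intended duration < 667 min: 32 < 667 is true
  electric vehicle: yes → true
  day = Wed: Wed == Wed is true
  street-cleaning window active: no → false
  vehicle length < 99 in: 314 < 99 is false
  NOT meter paid: yes → false
  resident of the zone: no → false
Combine:
[1.1.3] false AND false = false
[1.1] false AND true AND false = false
[1.2.1.1] true AND false = false
[1.2.1] NOT false = true
[1.2.2.1] exactly-one(false, false) = false
[1.2.2] NOT false = true
[1.2] true AND true = true
[1] false OR true = true
[2.1.1.1.1] true AND true = true
[2.1.1.1] NOT true = false
[2.1.1.2] true AND true = true
[2.1.1] false → true (antecedent false ⇒ implication holds) = true
[2.1.2.1] false OR false = false
[2.1.2.2] false OR false = false
[2.1.2] false OR false = false
[2.1] true → false = false
[2] NOT false = true
[root] true AND true = true
Overall: true → permitted

Permitted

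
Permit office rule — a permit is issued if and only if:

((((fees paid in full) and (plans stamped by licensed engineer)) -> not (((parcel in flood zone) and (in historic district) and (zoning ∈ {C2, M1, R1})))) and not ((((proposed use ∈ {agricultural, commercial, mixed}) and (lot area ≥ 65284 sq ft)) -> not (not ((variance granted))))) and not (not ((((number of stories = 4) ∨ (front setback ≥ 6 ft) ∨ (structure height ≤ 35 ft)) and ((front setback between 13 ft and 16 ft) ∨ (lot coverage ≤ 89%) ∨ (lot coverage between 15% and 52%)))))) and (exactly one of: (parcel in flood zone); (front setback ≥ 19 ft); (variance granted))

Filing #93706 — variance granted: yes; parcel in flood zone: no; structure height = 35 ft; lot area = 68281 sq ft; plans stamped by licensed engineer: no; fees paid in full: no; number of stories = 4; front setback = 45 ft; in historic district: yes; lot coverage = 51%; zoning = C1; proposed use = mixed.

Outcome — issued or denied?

Atomic conditions:
  fees paid in full: no → false
  plans stamped by licensed engineer: no → false
  parcel in flood zone: no → false
  in historic district: yes → true
  zoning ∈ {C2, M1, R1}: C1 is not in the set → false
  proposed use ∈ {agricultural, commercial, mixed}: mixed is in the set → true
  lot area ≥ 65284 sq ft: 68281 ≥ 65284 is true
  variance granted: yes → true
  number of stories = 4: 4 == 4 is true
  front setback ≥ 6 ft: 45 ≥ 6 is true
  structure height ≤ 35 ft: 35 ≤ 35 is true
  front setback between 13 ft and 16 ft: 45 in [13, 16] is false
  lot coverage ≤ 89%: 51 ≤ 89 is true
  lot coverage between 15% and 52%: 51 in [15, 52] is true
  front setback ≥ 19 ft: 45 ≥ 19 is true
Combine:
[1.1.1] false AND false = false
[1.1.2.1] false AND true AND false = false
[1.1.2] NOT false = true
[1.1] false → true (antecedent false ⇒ implication holds) = true
[1.2.1.1] true AND true = true
[1.2.1.2.1] NOT true = false
[1.2.1.2] NOT false = true
[1.2.1] true → true = true
[1.2] NOT true = false
[1.3.1.1.1] true OR true OR true = true
[1.3.1.1.2] false OR true OR true = true
[1.3.1.1] true AND true = true
[1.3.1] NOT true = false
[1.3] NOT false = true
[1] true AND false AND true = false
[2] exactly-one(false, true, true) = false
[root] false AND false = false
Overall: false → denied

Denied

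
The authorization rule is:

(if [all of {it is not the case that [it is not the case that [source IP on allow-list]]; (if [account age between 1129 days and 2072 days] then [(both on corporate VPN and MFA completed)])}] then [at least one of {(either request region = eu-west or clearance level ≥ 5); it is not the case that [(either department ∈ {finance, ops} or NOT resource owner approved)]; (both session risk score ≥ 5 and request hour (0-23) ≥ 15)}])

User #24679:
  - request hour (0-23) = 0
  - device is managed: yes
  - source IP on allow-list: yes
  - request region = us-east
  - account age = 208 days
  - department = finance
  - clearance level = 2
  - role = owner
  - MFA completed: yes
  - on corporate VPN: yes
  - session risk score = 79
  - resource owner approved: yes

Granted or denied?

Denied

Atomic conditions:
  source IP on allow-list: yes → true
  account age between 1129 days and 2072 days: 208 in [1129, 2072] is false
  on corporate VPN: yes → true
  MFA completed: yes → true
  request region = eu-west: us-east == eu-west is false
  clearance level ≥ 5: 2 ≥ 5 is false
  department ∈ {finance, ops}: finance is in the set → true
  NOT resource owner approved: yes → false
  session risk score ≥ 5: 79 ≥ 5 is true
  request hour (0-23) ≥ 15: 0 ≥ 15 is false
Combine:
[1.1.1] NOT true = false
[1.1] NOT false = true
[1.2.2] true AND true = true
[1.2] false → true (antecedent false ⇒ implication holds) = true
[1] true AND true = true
[2.1] false OR false = false
[2.2.1] true OR false = true
[2.2] NOT true = false
[2.3] true AND false = false
[2] false OR false OR false = false
[root] true → false = false
Overall: false → denied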